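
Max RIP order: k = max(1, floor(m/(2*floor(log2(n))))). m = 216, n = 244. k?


floor(log2(244)) = 7.
2*7 = 14.
m/(2*floor(log2(n))) = 216/14 ≈ 15.4286.
floor = 15.
k = max(1, 15) = 15.

15


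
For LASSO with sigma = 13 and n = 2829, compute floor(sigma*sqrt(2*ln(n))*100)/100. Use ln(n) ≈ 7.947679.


ln(2829) ≈ 7.947679.
2*ln(n) ≈ 15.895358.
sqrt(2*ln(n)) ≈ sqrt(15.895358) ≈ 3.986898.
lambda ≈ 13*3.986898 = 51.829674.
floor(lambda*100)/100 = 51.82.

51.82


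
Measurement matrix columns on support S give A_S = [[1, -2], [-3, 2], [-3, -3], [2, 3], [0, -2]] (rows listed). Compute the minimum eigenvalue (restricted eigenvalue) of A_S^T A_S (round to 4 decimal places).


A_S^T A_S = [[23, 7], [7, 30]].
trace = 53.
det = 641.
disc = trace^2 - 4*det = 2809 - 4*641 = 245.
sqrt(245) ≈ 15.652476.
lam_min = (53 - sqrt(245))/2 ≈ (53 - 15.652476)/2 = 18.673762 ≈ 18.6738.

18.6738


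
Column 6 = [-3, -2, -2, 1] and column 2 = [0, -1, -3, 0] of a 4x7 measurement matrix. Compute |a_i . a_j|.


Inner product: -3*0 + -2*-1 + -2*-3 + 1*0
Products: [0, 2, 6, 0]
Sum = 8.
|dot| = 8.

8


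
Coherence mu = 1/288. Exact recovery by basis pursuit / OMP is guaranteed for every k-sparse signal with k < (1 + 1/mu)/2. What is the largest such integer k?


1/mu = 288.
1 + 1/mu = 289.
(1 + 1/mu)/2 = 144.5 is not an integer, so k_max = floor(144.5) = 144.

144


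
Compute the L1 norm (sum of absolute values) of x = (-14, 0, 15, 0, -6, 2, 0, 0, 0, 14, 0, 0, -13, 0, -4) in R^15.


Non-zero entries: [(0, -14), (2, 15), (4, -6), (5, 2), (9, 14), (12, -13), (14, -4)]
Absolute values: [14, 15, 6, 2, 14, 13, 4]
||x||_1 = sum = 68.

68


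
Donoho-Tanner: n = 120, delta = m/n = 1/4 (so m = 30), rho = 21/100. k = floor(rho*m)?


m = 1/4*120 = 30.
rho = 21/100.
rho*m = 21/100*30 = 6.3.
k = floor(6.3) = 6.

6


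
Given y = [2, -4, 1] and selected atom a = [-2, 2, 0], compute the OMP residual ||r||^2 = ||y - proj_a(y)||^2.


a^T a = 8.
a^T y = -12.
coeff = -12/8 = -3/2.
||r||^2 = 3.

3


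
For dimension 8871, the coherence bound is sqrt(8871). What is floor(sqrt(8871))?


94^2 = 8836 <= 8871 < 9025 = 95^2, so 94 <= sqrt(8871) < 95.
floor(sqrt(8871)) = 94.

94


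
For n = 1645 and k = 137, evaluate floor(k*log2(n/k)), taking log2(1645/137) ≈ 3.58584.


log2(n/k) = log2(1645/137) ≈ 3.58584.
k*log2(n/k) ≈ 137*3.58584 = 491.26008.
floor(491.26008) = 491.

491


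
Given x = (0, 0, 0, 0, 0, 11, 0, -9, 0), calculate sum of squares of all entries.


Non-zero entries: [(5, 11), (7, -9)]
Squares: [121, 81]
||x||_2^2 = sum = 202.

202


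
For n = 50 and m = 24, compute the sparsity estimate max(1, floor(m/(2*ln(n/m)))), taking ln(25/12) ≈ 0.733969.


n/m = 50/24 = 25/12.
ln(n/m) ≈ 0.733969.
2*ln(n/m) ≈ 1.467938.
m/(2*ln(n/m)) ≈ 24/1.467938 ≈ 16.3495.
floor = 16.
k_max = max(1, 16) = 16.

16


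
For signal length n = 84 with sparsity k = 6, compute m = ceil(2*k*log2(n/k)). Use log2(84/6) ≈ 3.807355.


log2(n/k) = log2(84/6) ≈ 3.807355.
2*k*log2(n/k) ≈ 2*6*3.807355 = 45.68826.
m = ceil(45.68826) = 46.

46


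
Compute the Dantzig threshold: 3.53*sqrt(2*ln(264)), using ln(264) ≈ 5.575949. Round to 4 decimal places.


ln(264) ≈ 5.575949.
2*ln(n) ≈ 11.151898.
sqrt(2*ln(n)) ≈ sqrt(11.151898) ≈ 3.339446.
threshold ≈ 3.53*3.339446 = 11.78824438 ≈ 11.7882.

11.7882


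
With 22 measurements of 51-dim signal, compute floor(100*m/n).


100*m/n = 100*22/51 ≈ 43.1373.
floor = 43.

43


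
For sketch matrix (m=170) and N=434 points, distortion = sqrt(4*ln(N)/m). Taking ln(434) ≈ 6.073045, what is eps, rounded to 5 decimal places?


ln(434) ≈ 6.073045.
4*ln(N)/m ≈ 4*6.073045/170 ≈ 0.14289518.
eps = sqrt(0.14289518) ≈ 0.3780148 ≈ 0.37801.

0.37801


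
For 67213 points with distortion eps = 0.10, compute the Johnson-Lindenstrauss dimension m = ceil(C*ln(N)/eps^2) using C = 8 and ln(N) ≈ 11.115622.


ln(67213) ≈ 11.115622.
eps^2 = 0.10^2 = 0.01.
C*ln(N)/eps^2 ≈ 8*11.115622/0.01 ≈ 8892.4976.
m = ceil(8892.4976) = 8893.

8893


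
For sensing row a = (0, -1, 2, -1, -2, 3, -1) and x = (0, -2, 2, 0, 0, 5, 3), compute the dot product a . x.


Non-zero terms: ['-1*-2', '2*2', '3*5', '-1*3']
Products: [2, 4, 15, -3]
y = sum = 18.

18


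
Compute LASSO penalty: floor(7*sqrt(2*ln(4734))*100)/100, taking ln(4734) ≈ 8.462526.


ln(4734) ≈ 8.462526.
2*ln(n) ≈ 16.925052.
sqrt(2*ln(n)) ≈ sqrt(16.925052) ≈ 4.114007.
lambda ≈ 7*4.114007 = 28.798049.
floor(lambda*100)/100 = 28.79.

28.79


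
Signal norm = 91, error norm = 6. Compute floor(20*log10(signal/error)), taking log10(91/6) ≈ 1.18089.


||x||/||e|| = 91/6.
log10(91/6) ≈ 1.18089.
20*log10(||x||/||e||) ≈ 20*1.18089 = 23.6178.
floor(23.6178) = 23.

23


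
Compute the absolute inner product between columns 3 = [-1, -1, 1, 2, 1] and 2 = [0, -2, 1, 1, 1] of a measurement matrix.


Inner product: -1*0 + -1*-2 + 1*1 + 2*1 + 1*1
Products: [0, 2, 1, 2, 1]
Sum = 6.
|dot| = 6.

6


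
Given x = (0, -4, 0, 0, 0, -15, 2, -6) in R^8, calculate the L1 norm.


Non-zero entries: [(1, -4), (5, -15), (6, 2), (7, -6)]
Absolute values: [4, 15, 2, 6]
||x||_1 = sum = 27.

27


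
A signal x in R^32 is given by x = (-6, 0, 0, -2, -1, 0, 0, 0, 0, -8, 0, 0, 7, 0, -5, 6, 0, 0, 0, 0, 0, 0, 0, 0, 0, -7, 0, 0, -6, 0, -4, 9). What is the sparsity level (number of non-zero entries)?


Non-zero positions: [0, 3, 4, 9, 12, 14, 15, 25, 28, 30, 31].
Sparsity = 11.

11


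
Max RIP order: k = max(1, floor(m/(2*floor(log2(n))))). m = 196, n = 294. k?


floor(log2(294)) = 8.
2*8 = 16.
m/(2*floor(log2(n))) = 196/16 ≈ 12.25.
floor = 12.
k = max(1, 12) = 12.

12


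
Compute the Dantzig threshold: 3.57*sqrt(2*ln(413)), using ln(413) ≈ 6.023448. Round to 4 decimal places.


ln(413) ≈ 6.023448.
2*ln(n) ≈ 12.046896.
sqrt(2*ln(n)) ≈ sqrt(12.046896) ≈ 3.470864.
threshold ≈ 3.57*3.470864 = 12.39098448 ≈ 12.3910.

12.3910


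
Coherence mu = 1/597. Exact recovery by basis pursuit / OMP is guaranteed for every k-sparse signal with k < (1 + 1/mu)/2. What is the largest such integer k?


1/mu = 597.
1 + 1/mu = 598.
(1 + 1/mu)/2 = 299 is an integer and the inequality is strict, so k_max = 299 - 1 = 298.

298


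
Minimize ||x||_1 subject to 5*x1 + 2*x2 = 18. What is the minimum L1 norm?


Axis intercepts:
  x1 = 18/5, x2 = 0: L1 = 18/5
  x1 = 0, x2 = 9: L1 = 9
x* = (18/5, 0)
||x*||_1 = 18/5.

18/5


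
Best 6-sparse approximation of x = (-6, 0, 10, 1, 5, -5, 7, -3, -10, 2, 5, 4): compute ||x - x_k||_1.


Sorted |x_i| descending: [10, 10, 7, 6, 5, 5, 5, 4, 3, 2, 1, 0]
Keep top 6: [10, 10, 7, 6, 5, 5]
Tail entries: [5, 4, 3, 2, 1, 0]
L1 error = sum of tail = 15.

15


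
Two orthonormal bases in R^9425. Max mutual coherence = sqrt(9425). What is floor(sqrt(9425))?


97^2 = 9409 <= 9425 < 9604 = 98^2, so 97 <= sqrt(9425) < 98.
floor(sqrt(9425)) = 97.

97


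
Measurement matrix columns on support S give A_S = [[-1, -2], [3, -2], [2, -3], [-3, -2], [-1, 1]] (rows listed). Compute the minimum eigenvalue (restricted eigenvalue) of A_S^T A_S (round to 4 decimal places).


A_S^T A_S = [[24, -5], [-5, 22]].
trace = 46.
det = 503.
disc = trace^2 - 4*det = 2116 - 4*503 = 104.
sqrt(104) ≈ 10.198039.
lam_min = (46 - sqrt(104))/2 ≈ (46 - 10.198039)/2 = 17.9009805 ≈ 17.9010.

17.9010


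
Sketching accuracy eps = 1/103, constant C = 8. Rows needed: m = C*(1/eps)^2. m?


1/eps = 103.
(1/eps)^2 = 10609.
m = 8*10609 = 84872.

84872


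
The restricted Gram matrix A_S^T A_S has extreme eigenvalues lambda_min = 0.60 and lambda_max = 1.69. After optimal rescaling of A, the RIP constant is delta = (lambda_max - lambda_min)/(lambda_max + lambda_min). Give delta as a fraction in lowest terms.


lambda_max - lambda_min = 1.69 - 0.60 = 1.09.
lambda_max + lambda_min = 1.69 + 0.60 = 2.29.
delta = 1.09/2.29 = 109/229.

109/229


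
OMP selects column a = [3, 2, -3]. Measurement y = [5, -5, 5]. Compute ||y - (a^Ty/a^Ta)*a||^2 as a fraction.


a^T a = 22.
a^T y = -10.
coeff = -10/22 = -5/11.
||r||^2 = 775/11.

775/11


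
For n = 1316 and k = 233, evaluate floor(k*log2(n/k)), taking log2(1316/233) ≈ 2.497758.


log2(n/k) = log2(1316/233) ≈ 2.497758.
k*log2(n/k) ≈ 233*2.497758 = 581.977614.
floor(581.977614) = 581.

581


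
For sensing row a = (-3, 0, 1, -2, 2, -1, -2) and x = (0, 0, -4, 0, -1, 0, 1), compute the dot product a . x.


Non-zero terms: ['1*-4', '2*-1', '-2*1']
Products: [-4, -2, -2]
y = sum = -8.

-8


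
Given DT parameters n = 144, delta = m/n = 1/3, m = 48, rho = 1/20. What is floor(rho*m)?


m = 1/3*144 = 48.
rho = 1/20.
rho*m = 1/20*48 = 2.4.
k = floor(2.4) = 2.

2


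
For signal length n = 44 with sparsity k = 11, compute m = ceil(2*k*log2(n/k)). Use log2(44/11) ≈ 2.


log2(n/k) = log2(44/11) ≈ 2.
2*k*log2(n/k) ≈ 2*11*2 = 44.
m = ceil(44) = 44.

44


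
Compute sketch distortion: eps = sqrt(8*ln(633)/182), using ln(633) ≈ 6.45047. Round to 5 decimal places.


ln(633) ≈ 6.45047.
8*ln(N)/m ≈ 8*6.45047/182 ≈ 0.28353714.
eps = sqrt(0.28353714) ≈ 0.5324821 ≈ 0.53248.

0.53248


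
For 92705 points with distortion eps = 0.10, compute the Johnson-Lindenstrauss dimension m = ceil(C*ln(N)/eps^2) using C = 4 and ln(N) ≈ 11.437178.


ln(92705) ≈ 11.437178.
eps^2 = 0.10^2 = 0.01.
C*ln(N)/eps^2 ≈ 4*11.437178/0.01 ≈ 4574.8712.
m = ceil(4574.8712) = 4575.

4575


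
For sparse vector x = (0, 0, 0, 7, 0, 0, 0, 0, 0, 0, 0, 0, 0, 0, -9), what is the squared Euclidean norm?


Non-zero entries: [(3, 7), (14, -9)]
Squares: [49, 81]
||x||_2^2 = sum = 130.

130


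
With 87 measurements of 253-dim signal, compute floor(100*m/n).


100*m/n = 100*87/253 ≈ 34.3874.
floor = 34.

34


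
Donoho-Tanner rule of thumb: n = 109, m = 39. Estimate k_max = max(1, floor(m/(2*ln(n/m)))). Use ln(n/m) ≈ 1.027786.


n/m = 109/39.
ln(n/m) ≈ 1.027786.
2*ln(n/m) ≈ 2.055572.
m/(2*ln(n/m)) ≈ 39/2.055572 ≈ 18.9728.
floor = 18.
k_max = max(1, 18) = 18.

18


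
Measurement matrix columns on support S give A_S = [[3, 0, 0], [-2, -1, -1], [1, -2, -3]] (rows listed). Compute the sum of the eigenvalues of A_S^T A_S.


Sum of eigenvalues of A_S^T A_S = trace(A_S^T A_S) = sum of squared column norms of A_S.
A_S^T A_S diagonal: [14, 5, 10].
trace = 14 + 5 + 10 = 29.

29


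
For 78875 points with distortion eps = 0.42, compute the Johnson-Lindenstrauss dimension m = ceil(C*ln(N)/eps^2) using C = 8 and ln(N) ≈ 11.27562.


ln(78875) ≈ 11.27562.
eps^2 = 0.42^2 = 0.1764.
C*ln(N)/eps^2 ≈ 8*11.27562/0.1764 ≈ 511.366.
m = ceil(511.366) = 512.

512


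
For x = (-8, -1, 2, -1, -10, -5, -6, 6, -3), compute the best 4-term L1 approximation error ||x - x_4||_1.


Sorted |x_i| descending: [10, 8, 6, 6, 5, 3, 2, 1, 1]
Keep top 4: [10, 8, 6, 6]
Tail entries: [5, 3, 2, 1, 1]
L1 error = sum of tail = 12.

12


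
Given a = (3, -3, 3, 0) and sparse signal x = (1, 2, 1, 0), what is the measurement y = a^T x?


Non-zero terms: ['3*1', '-3*2', '3*1']
Products: [3, -6, 3]
y = sum = 0.

0


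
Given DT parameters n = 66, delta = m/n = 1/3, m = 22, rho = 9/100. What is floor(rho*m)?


m = 1/3*66 = 22.
rho = 9/100.
rho*m = 9/100*22 = 1.98.
k = floor(1.98) = 1.

1


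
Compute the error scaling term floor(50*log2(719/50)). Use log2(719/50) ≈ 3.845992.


log2(n/k) = log2(719/50) ≈ 3.845992.
k*log2(n/k) ≈ 50*3.845992 = 192.2996.
floor(192.2996) = 192.

192


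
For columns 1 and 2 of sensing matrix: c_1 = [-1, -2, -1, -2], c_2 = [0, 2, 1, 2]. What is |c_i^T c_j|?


Inner product: -1*0 + -2*2 + -1*1 + -2*2
Products: [0, -4, -1, -4]
Sum = -9.
|dot| = 9.

9


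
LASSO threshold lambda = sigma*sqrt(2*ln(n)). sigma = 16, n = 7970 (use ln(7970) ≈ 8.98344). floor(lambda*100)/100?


ln(7970) ≈ 8.98344.
2*ln(n) ≈ 17.96688.
sqrt(2*ln(n)) ≈ sqrt(17.96688) ≈ 4.238736.
lambda ≈ 16*4.238736 = 67.819776.
floor(lambda*100)/100 = 67.81.

67.81


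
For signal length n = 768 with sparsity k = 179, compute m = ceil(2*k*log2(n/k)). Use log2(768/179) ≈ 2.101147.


log2(n/k) = log2(768/179) ≈ 2.101147.
2*k*log2(n/k) ≈ 2*179*2.101147 = 752.210626.
m = ceil(752.210626) = 753.

753


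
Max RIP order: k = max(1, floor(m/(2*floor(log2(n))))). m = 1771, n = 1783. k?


floor(log2(1783)) = 10.
2*10 = 20.
m/(2*floor(log2(n))) = 1771/20 ≈ 88.55.
floor = 88.
k = max(1, 88) = 88.

88


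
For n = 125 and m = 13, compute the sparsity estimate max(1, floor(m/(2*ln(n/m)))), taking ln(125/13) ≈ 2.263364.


n/m = 125/13.
ln(n/m) ≈ 2.263364.
2*ln(n/m) ≈ 4.526728.
m/(2*ln(n/m)) ≈ 13/4.526728 ≈ 2.8718.
floor = 2.
k_max = max(1, 2) = 2.

2


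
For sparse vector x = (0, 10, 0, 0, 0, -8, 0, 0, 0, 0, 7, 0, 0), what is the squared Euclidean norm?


Non-zero entries: [(1, 10), (5, -8), (10, 7)]
Squares: [100, 64, 49]
||x||_2^2 = sum = 213.

213


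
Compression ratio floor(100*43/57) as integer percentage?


100*m/n = 100*43/57 ≈ 75.4386.
floor = 75.

75


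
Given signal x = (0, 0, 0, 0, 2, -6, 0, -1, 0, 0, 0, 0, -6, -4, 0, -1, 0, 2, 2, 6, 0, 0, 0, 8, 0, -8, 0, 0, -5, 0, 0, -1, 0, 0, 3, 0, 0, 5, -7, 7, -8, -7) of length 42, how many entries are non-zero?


Non-zero positions: [4, 5, 7, 12, 13, 15, 17, 18, 19, 23, 25, 28, 31, 34, 37, 38, 39, 40, 41].
Sparsity = 19.

19


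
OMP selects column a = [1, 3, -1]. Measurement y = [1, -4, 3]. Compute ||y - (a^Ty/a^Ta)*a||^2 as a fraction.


a^T a = 11.
a^T y = -14.
coeff = -14/11 = -14/11.
||r||^2 = 90/11.

90/11


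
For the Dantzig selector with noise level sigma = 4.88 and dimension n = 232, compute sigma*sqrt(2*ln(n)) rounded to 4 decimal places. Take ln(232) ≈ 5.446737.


ln(232) ≈ 5.446737.
2*ln(n) ≈ 10.893474.
sqrt(2*ln(n)) ≈ sqrt(10.893474) ≈ 3.300526.
threshold ≈ 4.88*3.300526 = 16.10656688 ≈ 16.1066.

16.1066


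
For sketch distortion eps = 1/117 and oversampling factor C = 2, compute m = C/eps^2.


1/eps = 117.
(1/eps)^2 = 13689.
m = 2*13689 = 27378.

27378


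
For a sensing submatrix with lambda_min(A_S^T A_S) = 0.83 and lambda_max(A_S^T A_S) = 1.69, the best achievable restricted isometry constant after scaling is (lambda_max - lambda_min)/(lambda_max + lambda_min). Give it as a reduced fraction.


lambda_max - lambda_min = 1.69 - 0.83 = 0.86.
lambda_max + lambda_min = 1.69 + 0.83 = 2.52.
delta = 0.86/2.52 = 86/252 = 43/126.

43/126


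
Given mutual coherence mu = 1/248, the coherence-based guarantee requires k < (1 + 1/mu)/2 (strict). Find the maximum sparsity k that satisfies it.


1/mu = 248.
1 + 1/mu = 249.
(1 + 1/mu)/2 = 124.5 is not an integer, so k_max = floor(124.5) = 124.

124


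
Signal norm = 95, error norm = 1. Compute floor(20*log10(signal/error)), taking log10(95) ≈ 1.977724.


||x||/||e|| = 95/1 = 95.
log10(95) ≈ 1.977724.
20*log10(||x||/||e||) ≈ 20*1.977724 = 39.55448.
floor(39.55448) = 39.

39


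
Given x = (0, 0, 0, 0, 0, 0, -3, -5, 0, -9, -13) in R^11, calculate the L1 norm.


Non-zero entries: [(6, -3), (7, -5), (9, -9), (10, -13)]
Absolute values: [3, 5, 9, 13]
||x||_1 = sum = 30.

30


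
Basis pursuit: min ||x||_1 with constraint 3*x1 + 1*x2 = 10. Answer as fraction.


Axis intercepts:
  x1 = 10/3, x2 = 0: L1 = 10/3
  x1 = 0, x2 = 10: L1 = 10
x* = (10/3, 0)
||x*||_1 = 10/3.

10/3


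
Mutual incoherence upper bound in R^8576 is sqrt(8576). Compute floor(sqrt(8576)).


92^2 = 8464 <= 8576 < 8649 = 93^2, so 92 <= sqrt(8576) < 93.
floor(sqrt(8576)) = 92.

92


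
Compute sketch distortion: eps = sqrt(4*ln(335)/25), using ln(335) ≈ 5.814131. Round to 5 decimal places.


ln(335) ≈ 5.814131.
4*ln(N)/m ≈ 4*5.814131/25 ≈ 0.93026096.
eps = sqrt(0.93026096) ≈ 0.9645004 ≈ 0.96450.

0.96450


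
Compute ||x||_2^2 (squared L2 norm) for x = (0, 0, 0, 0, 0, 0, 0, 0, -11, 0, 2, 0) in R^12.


Non-zero entries: [(8, -11), (10, 2)]
Squares: [121, 4]
||x||_2^2 = sum = 125.

125


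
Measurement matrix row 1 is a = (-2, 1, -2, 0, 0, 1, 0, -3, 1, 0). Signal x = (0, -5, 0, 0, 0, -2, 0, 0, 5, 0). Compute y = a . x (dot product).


Non-zero terms: ['1*-5', '1*-2', '1*5']
Products: [-5, -2, 5]
y = sum = -2.

-2


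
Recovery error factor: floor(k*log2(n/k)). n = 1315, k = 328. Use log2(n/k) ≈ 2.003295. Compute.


log2(n/k) = log2(1315/328) ≈ 2.003295.
k*log2(n/k) ≈ 328*2.003295 = 657.08076.
floor(657.08076) = 657.

657


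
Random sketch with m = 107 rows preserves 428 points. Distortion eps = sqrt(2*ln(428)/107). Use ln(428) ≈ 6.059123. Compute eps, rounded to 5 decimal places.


ln(428) ≈ 6.059123.
2*ln(N)/m ≈ 2*6.059123/107 ≈ 0.11325464.
eps = sqrt(0.11325464) ≈ 0.3365333 ≈ 0.33653.

0.33653


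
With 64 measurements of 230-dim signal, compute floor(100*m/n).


100*m/n = 100*64/230 ≈ 27.8261.
floor = 27.

27


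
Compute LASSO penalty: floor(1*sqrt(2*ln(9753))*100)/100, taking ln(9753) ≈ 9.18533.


ln(9753) ≈ 9.18533.
2*ln(n) ≈ 18.37066.
sqrt(2*ln(n)) ≈ sqrt(18.37066) ≈ 4.286101.
lambda ≈ 1*4.286101 = 4.286101.
floor(lambda*100)/100 = 4.28.

4.28


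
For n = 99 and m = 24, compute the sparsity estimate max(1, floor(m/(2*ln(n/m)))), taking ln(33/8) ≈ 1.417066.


n/m = 99/24 = 33/8.
ln(n/m) ≈ 1.417066.
2*ln(n/m) ≈ 2.834132.
m/(2*ln(n/m)) ≈ 24/2.834132 ≈ 8.4682.
floor = 8.
k_max = max(1, 8) = 8.

8


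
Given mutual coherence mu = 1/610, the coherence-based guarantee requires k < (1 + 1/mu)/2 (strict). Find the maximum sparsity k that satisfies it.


1/mu = 610.
1 + 1/mu = 611.
(1 + 1/mu)/2 = 305.5 is not an integer, so k_max = floor(305.5) = 305.

305


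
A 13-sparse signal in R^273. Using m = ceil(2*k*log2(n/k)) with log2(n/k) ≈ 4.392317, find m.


log2(n/k) = log2(273/13) ≈ 4.392317.
2*k*log2(n/k) ≈ 2*13*4.392317 = 114.200242.
m = ceil(114.200242) = 115.

115


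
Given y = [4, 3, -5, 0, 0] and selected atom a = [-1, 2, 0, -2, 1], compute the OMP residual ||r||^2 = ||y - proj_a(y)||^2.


a^T a = 10.
a^T y = 2.
coeff = 2/10 = 1/5.
||r||^2 = 248/5.

248/5


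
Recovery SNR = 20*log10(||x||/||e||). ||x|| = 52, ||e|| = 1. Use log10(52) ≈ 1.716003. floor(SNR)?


||x||/||e|| = 52/1 = 52.
log10(52) ≈ 1.716003.
20*log10(||x||/||e||) ≈ 20*1.716003 = 34.32006.
floor(34.32006) = 34.

34


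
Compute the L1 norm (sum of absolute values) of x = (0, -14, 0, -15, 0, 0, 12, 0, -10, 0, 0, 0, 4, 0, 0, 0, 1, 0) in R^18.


Non-zero entries: [(1, -14), (3, -15), (6, 12), (8, -10), (12, 4), (16, 1)]
Absolute values: [14, 15, 12, 10, 4, 1]
||x||_1 = sum = 56.

56


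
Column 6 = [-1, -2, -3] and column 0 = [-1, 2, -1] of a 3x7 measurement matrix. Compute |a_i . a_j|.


Inner product: -1*-1 + -2*2 + -3*-1
Products: [1, -4, 3]
Sum = 0.
|dot| = 0.

0


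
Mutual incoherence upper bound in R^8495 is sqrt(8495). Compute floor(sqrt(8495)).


92^2 = 8464 <= 8495 < 8649 = 93^2, so 92 <= sqrt(8495) < 93.
floor(sqrt(8495)) = 92.

92


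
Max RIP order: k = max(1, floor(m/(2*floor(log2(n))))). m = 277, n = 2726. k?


floor(log2(2726)) = 11.
2*11 = 22.
m/(2*floor(log2(n))) = 277/22 ≈ 12.5909.
floor = 12.
k = max(1, 12) = 12.

12


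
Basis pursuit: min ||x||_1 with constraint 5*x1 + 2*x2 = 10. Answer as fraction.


Axis intercepts:
  x1 = 2, x2 = 0: L1 = 2
  x1 = 0, x2 = 5: L1 = 5
x* = (2, 0)
||x*||_1 = 2.

2


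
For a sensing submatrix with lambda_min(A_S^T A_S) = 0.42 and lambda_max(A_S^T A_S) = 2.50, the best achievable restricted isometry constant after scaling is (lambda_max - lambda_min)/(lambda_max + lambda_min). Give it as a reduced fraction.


lambda_max - lambda_min = 2.50 - 0.42 = 2.08.
lambda_max + lambda_min = 2.50 + 0.42 = 2.92.
delta = 2.08/2.92 = 208/292 = 52/73.

52/73


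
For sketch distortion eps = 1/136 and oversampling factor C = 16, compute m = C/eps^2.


1/eps = 136.
(1/eps)^2 = 18496.
m = 16*18496 = 295936.

295936


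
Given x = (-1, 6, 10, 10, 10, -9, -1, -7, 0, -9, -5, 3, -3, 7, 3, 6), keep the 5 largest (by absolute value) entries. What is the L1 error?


Sorted |x_i| descending: [10, 10, 10, 9, 9, 7, 7, 6, 6, 5, 3, 3, 3, 1, 1, 0]
Keep top 5: [10, 10, 10, 9, 9]
Tail entries: [7, 7, 6, 6, 5, 3, 3, 3, 1, 1, 0]
L1 error = sum of tail = 42.

42


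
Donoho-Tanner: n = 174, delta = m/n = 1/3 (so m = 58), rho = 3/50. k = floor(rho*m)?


m = 1/3*174 = 58.
rho = 3/50.
rho*m = 3/50*58 = 3.48.
k = floor(3.48) = 3.

3


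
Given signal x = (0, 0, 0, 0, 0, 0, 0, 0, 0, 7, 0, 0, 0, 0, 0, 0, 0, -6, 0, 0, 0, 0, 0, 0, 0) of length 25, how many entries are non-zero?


Non-zero positions: [9, 17].
Sparsity = 2.

2


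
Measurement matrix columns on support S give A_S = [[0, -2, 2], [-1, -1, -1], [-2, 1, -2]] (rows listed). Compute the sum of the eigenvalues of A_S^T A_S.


Sum of eigenvalues of A_S^T A_S = trace(A_S^T A_S) = sum of squared column norms of A_S.
A_S^T A_S diagonal: [5, 6, 9].
trace = 5 + 6 + 9 = 20.

20


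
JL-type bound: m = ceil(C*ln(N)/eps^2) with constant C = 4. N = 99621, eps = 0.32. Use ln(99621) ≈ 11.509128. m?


ln(99621) ≈ 11.509128.
eps^2 = 0.32^2 = 0.1024.
C*ln(N)/eps^2 ≈ 4*11.509128/0.1024 ≈ 449.5753.
m = ceil(449.5753) = 450.

450


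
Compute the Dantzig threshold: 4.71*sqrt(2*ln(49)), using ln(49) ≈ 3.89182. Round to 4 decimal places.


ln(49) ≈ 3.89182.
2*ln(n) ≈ 7.78364.
sqrt(2*ln(n)) ≈ sqrt(7.78364) ≈ 2.789918.
threshold ≈ 4.71*2.789918 = 13.14051378 ≈ 13.1405.

13.1405


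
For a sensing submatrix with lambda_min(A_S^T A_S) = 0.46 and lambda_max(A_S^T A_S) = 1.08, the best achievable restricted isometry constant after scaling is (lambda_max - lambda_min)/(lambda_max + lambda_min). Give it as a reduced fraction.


lambda_max - lambda_min = 1.08 - 0.46 = 0.62.
lambda_max + lambda_min = 1.08 + 0.46 = 1.54.
delta = 0.62/1.54 = 62/154 = 31/77.

31/77


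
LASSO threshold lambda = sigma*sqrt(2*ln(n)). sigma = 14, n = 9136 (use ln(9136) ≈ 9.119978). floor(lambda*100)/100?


ln(9136) ≈ 9.119978.
2*ln(n) ≈ 18.239956.
sqrt(2*ln(n)) ≈ sqrt(18.239956) ≈ 4.270826.
lambda ≈ 14*4.270826 = 59.791564.
floor(lambda*100)/100 = 59.79.

59.79


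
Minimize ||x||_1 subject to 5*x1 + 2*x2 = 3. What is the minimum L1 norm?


Axis intercepts:
  x1 = 3/5, x2 = 0: L1 = 3/5
  x1 = 0, x2 = 3/2: L1 = 3/2
x* = (3/5, 0)
||x*||_1 = 3/5.

3/5


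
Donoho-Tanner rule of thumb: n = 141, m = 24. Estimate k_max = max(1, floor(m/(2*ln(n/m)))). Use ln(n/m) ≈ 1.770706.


n/m = 141/24 = 47/8.
ln(n/m) ≈ 1.770706.
2*ln(n/m) ≈ 3.541412.
m/(2*ln(n/m)) ≈ 24/3.541412 ≈ 6.777.
floor = 6.
k_max = max(1, 6) = 6.

6


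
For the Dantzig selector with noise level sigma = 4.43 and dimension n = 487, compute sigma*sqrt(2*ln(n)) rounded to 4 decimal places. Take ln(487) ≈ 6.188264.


ln(487) ≈ 6.188264.
2*ln(n) ≈ 12.376528.
sqrt(2*ln(n)) ≈ sqrt(12.376528) ≈ 3.518029.
threshold ≈ 4.43*3.518029 = 15.58486847 ≈ 15.5849.

15.5849


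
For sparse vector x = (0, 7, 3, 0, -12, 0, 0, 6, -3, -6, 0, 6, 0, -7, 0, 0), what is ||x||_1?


Non-zero entries: [(1, 7), (2, 3), (4, -12), (7, 6), (8, -3), (9, -6), (11, 6), (13, -7)]
Absolute values: [7, 3, 12, 6, 3, 6, 6, 7]
||x||_1 = sum = 50.

50


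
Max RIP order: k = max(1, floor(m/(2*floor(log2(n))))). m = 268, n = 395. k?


floor(log2(395)) = 8.
2*8 = 16.
m/(2*floor(log2(n))) = 268/16 ≈ 16.75.
floor = 16.
k = max(1, 16) = 16.

16


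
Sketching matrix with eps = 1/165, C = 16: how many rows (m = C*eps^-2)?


1/eps = 165.
(1/eps)^2 = 27225.
m = 16*27225 = 435600.

435600


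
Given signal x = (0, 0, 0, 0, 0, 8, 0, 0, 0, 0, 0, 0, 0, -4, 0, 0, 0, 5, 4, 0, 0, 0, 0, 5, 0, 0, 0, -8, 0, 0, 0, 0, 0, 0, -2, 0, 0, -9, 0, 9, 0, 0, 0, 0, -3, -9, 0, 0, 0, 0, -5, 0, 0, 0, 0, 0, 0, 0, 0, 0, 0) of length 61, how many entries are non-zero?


Non-zero positions: [5, 13, 17, 18, 23, 27, 34, 37, 39, 44, 45, 50].
Sparsity = 12.

12


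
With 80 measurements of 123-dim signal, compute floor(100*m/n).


100*m/n = 100*80/123 ≈ 65.0407.
floor = 65.

65


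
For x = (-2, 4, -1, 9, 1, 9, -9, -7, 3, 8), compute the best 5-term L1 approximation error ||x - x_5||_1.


Sorted |x_i| descending: [9, 9, 9, 8, 7, 4, 3, 2, 1, 1]
Keep top 5: [9, 9, 9, 8, 7]
Tail entries: [4, 3, 2, 1, 1]
L1 error = sum of tail = 11.

11


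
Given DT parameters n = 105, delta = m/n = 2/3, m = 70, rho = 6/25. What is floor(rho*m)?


m = 2/3*105 = 70.
rho = 6/25.
rho*m = 6/25*70 = 16.8.
k = floor(16.8) = 16.

16


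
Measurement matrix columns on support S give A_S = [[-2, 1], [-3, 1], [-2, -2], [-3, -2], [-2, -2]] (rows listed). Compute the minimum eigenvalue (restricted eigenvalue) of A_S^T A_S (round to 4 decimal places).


A_S^T A_S = [[30, 9], [9, 14]].
trace = 44.
det = 339.
disc = trace^2 - 4*det = 1936 - 4*339 = 580.
sqrt(580) ≈ 24.083189.
lam_min = (44 - sqrt(580))/2 ≈ (44 - 24.083189)/2 = 9.9584055 ≈ 9.9584.

9.9584


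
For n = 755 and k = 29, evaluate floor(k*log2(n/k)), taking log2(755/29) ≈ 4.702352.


log2(n/k) = log2(755/29) ≈ 4.702352.
k*log2(n/k) ≈ 29*4.702352 = 136.368208.
floor(136.368208) = 136.

136


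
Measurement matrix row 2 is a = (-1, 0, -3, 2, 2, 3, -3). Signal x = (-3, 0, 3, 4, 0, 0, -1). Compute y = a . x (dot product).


Non-zero terms: ['-1*-3', '-3*3', '2*4', '-3*-1']
Products: [3, -9, 8, 3]
y = sum = 5.

5


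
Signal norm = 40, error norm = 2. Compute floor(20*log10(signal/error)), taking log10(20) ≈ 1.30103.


||x||/||e|| = 40/2 = 20.
log10(20) ≈ 1.30103.
20*log10(||x||/||e||) ≈ 20*1.30103 = 26.0206.
floor(26.0206) = 26.

26


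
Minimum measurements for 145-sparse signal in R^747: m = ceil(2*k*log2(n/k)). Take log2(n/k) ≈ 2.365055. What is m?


log2(n/k) = log2(747/145) ≈ 2.365055.
2*k*log2(n/k) ≈ 2*145*2.365055 = 685.86595.
m = ceil(685.86595) = 686.

686


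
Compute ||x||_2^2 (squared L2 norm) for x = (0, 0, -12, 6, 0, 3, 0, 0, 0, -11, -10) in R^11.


Non-zero entries: [(2, -12), (3, 6), (5, 3), (9, -11), (10, -10)]
Squares: [144, 36, 9, 121, 100]
||x||_2^2 = sum = 410.

410


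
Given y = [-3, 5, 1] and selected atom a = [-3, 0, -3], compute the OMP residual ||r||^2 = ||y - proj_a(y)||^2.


a^T a = 18.
a^T y = 6.
coeff = 6/18 = 1/3.
||r||^2 = 33.

33


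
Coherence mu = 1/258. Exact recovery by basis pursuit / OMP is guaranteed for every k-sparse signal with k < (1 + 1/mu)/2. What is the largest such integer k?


1/mu = 258.
1 + 1/mu = 259.
(1 + 1/mu)/2 = 129.5 is not an integer, so k_max = floor(129.5) = 129.

129


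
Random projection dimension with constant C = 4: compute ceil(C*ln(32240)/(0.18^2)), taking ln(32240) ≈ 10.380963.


ln(32240) ≈ 10.380963.
eps^2 = 0.18^2 = 0.0324.
C*ln(N)/eps^2 ≈ 4*10.380963/0.0324 ≈ 1281.6004.
m = ceil(1281.6004) = 1282.

1282


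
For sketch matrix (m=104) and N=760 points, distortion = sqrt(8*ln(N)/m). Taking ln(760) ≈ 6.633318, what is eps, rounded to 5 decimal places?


ln(760) ≈ 6.633318.
8*ln(N)/m ≈ 8*6.633318/104 ≈ 0.51025523.
eps = sqrt(0.51025523) ≈ 0.7143215 ≈ 0.71432.

0.71432


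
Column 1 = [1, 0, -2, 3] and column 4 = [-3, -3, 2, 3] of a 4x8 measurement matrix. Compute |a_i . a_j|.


Inner product: 1*-3 + 0*-3 + -2*2 + 3*3
Products: [-3, 0, -4, 9]
Sum = 2.
|dot| = 2.

2


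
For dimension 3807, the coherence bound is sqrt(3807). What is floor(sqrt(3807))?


61^2 = 3721 <= 3807 < 3844 = 62^2, so 61 <= sqrt(3807) < 62.
floor(sqrt(3807)) = 61.

61


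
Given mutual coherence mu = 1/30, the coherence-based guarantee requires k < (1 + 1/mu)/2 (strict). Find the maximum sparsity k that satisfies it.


1/mu = 30.
1 + 1/mu = 31.
(1 + 1/mu)/2 = 15.5 is not an integer, so k_max = floor(15.5) = 15.

15


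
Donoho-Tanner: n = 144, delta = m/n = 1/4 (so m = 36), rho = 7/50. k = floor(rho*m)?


m = 1/4*144 = 36.
rho = 7/50.
rho*m = 7/50*36 = 5.04.
k = floor(5.04) = 5.

5


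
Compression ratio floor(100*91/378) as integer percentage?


100*m/n = 100*91/378 ≈ 24.0741.
floor = 24.

24


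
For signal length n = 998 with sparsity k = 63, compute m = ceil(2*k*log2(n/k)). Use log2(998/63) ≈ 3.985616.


log2(n/k) = log2(998/63) ≈ 3.985616.
2*k*log2(n/k) ≈ 2*63*3.985616 = 502.187616.
m = ceil(502.187616) = 503.

503


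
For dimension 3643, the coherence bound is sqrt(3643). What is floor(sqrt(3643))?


60^2 = 3600 <= 3643 < 3721 = 61^2, so 60 <= sqrt(3643) < 61.
floor(sqrt(3643)) = 60.

60


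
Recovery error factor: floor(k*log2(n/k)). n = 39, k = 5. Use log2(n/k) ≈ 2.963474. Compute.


log2(n/k) = log2(39/5) ≈ 2.963474.
k*log2(n/k) ≈ 5*2.963474 = 14.81737.
floor(14.81737) = 14.

14


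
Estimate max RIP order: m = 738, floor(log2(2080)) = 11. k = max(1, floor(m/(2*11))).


floor(log2(2080)) = 11.
2*11 = 22.
m/(2*floor(log2(n))) = 738/22 ≈ 33.5455.
floor = 33.
k = max(1, 33) = 33.

33


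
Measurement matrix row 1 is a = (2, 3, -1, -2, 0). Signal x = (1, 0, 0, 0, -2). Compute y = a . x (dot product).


Non-zero terms: ['2*1', '0*-2']
Products: [2, 0]
y = sum = 2.

2


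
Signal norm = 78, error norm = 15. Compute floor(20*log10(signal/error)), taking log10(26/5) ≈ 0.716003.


||x||/||e|| = 78/15 = 26/5.
log10(26/5) ≈ 0.716003.
20*log10(||x||/||e||) ≈ 20*0.716003 = 14.32006.
floor(14.32006) = 14.

14


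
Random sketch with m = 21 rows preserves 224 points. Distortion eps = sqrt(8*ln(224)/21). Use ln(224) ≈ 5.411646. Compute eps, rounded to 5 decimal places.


ln(224) ≈ 5.411646.
8*ln(N)/m ≈ 8*5.411646/21 ≈ 2.06157943.
eps = sqrt(2.06157943) ≈ 1.4358201 ≈ 1.43582.

1.43582


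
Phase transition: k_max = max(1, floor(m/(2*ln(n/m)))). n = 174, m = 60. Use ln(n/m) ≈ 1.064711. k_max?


n/m = 174/60 = 29/10.
ln(n/m) ≈ 1.064711.
2*ln(n/m) ≈ 2.129422.
m/(2*ln(n/m)) ≈ 60/2.129422 ≈ 28.1767.
floor = 28.
k_max = max(1, 28) = 28.

28


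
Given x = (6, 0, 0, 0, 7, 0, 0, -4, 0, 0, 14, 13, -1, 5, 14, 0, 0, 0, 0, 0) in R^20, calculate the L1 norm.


Non-zero entries: [(0, 6), (4, 7), (7, -4), (10, 14), (11, 13), (12, -1), (13, 5), (14, 14)]
Absolute values: [6, 7, 4, 14, 13, 1, 5, 14]
||x||_1 = sum = 64.

64


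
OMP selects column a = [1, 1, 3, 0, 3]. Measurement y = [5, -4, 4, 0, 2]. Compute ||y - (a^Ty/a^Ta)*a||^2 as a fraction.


a^T a = 20.
a^T y = 19.
coeff = 19/20 = 19/20.
||r||^2 = 859/20.

859/20


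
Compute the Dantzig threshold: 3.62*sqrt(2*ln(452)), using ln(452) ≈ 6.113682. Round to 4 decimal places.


ln(452) ≈ 6.113682.
2*ln(n) ≈ 12.227364.
sqrt(2*ln(n)) ≈ sqrt(12.227364) ≈ 3.496765.
threshold ≈ 3.62*3.496765 = 12.6582893 ≈ 12.6583.

12.6583


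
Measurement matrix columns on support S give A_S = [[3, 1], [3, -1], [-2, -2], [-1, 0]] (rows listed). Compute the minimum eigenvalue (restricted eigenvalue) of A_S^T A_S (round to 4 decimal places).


A_S^T A_S = [[23, 4], [4, 6]].
trace = 29.
det = 122.
disc = trace^2 - 4*det = 841 - 4*122 = 353.
sqrt(353) ≈ 18.788294.
lam_min = (29 - sqrt(353))/2 ≈ (29 - 18.788294)/2 = 5.105853 ≈ 5.1059.

5.1059


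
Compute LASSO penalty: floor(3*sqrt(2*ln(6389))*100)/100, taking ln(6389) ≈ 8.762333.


ln(6389) ≈ 8.762333.
2*ln(n) ≈ 17.524666.
sqrt(2*ln(n)) ≈ sqrt(17.524666) ≈ 4.186247.
lambda ≈ 3*4.186247 = 12.558741.
floor(lambda*100)/100 = 12.55.

12.55


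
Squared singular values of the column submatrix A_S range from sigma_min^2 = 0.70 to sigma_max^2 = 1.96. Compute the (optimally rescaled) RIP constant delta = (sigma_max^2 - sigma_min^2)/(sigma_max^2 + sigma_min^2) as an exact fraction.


lambda_max - lambda_min = 1.96 - 0.70 = 1.26.
lambda_max + lambda_min = 1.96 + 0.70 = 2.66.
delta = 1.26/2.66 = 126/266 = 9/19.

9/19


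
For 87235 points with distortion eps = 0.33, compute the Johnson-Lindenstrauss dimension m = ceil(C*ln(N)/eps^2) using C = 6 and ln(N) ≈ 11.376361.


ln(87235) ≈ 11.376361.
eps^2 = 0.33^2 = 0.1089.
C*ln(N)/eps^2 ≈ 6*11.376361/0.1089 ≈ 626.7967.
m = ceil(626.7967) = 627.

627


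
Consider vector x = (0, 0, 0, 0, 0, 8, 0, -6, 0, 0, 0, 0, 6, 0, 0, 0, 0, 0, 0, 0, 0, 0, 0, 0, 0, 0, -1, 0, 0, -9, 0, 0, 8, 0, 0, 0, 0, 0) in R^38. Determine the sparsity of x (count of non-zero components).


Non-zero positions: [5, 7, 12, 26, 29, 32].
Sparsity = 6.

6


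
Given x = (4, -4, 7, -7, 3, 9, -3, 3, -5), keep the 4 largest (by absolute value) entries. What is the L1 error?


Sorted |x_i| descending: [9, 7, 7, 5, 4, 4, 3, 3, 3]
Keep top 4: [9, 7, 7, 5]
Tail entries: [4, 4, 3, 3, 3]
L1 error = sum of tail = 17.

17


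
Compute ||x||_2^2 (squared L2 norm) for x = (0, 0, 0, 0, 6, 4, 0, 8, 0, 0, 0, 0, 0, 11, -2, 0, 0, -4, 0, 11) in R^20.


Non-zero entries: [(4, 6), (5, 4), (7, 8), (13, 11), (14, -2), (17, -4), (19, 11)]
Squares: [36, 16, 64, 121, 4, 16, 121]
||x||_2^2 = sum = 378.

378


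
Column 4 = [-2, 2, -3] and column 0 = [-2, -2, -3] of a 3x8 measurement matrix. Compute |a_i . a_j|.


Inner product: -2*-2 + 2*-2 + -3*-3
Products: [4, -4, 9]
Sum = 9.
|dot| = 9.

9


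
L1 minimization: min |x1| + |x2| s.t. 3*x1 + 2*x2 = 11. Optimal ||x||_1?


Axis intercepts:
  x1 = 11/3, x2 = 0: L1 = 11/3
  x1 = 0, x2 = 11/2: L1 = 11/2
x* = (11/3, 0)
||x*||_1 = 11/3.

11/3


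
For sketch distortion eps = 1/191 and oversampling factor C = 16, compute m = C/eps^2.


1/eps = 191.
(1/eps)^2 = 36481.
m = 16*36481 = 583696.

583696


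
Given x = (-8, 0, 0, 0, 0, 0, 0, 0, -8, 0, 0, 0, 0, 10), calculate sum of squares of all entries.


Non-zero entries: [(0, -8), (8, -8), (13, 10)]
Squares: [64, 64, 100]
||x||_2^2 = sum = 228.

228


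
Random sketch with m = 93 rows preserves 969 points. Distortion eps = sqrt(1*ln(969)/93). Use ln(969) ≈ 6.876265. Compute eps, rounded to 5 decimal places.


ln(969) ≈ 6.876265.
1*ln(N)/m ≈ 1*6.876265/93 ≈ 0.07393833.
eps = sqrt(0.07393833) ≈ 0.271916 ≈ 0.27192.

0.27192


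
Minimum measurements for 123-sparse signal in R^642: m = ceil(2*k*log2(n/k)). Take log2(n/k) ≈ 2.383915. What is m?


log2(n/k) = log2(642/123) ≈ 2.383915.
2*k*log2(n/k) ≈ 2*123*2.383915 = 586.44309.
m = ceil(586.44309) = 587.

587


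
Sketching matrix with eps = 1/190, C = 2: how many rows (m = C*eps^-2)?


1/eps = 190.
(1/eps)^2 = 36100.
m = 2*36100 = 72200.

72200


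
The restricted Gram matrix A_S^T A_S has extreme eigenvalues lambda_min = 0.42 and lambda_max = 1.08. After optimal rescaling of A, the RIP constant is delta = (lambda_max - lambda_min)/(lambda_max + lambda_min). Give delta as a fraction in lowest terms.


lambda_max - lambda_min = 1.08 - 0.42 = 0.66.
lambda_max + lambda_min = 1.08 + 0.42 = 1.50.
delta = 0.66/1.50 = 66/150 = 11/25.

11/25


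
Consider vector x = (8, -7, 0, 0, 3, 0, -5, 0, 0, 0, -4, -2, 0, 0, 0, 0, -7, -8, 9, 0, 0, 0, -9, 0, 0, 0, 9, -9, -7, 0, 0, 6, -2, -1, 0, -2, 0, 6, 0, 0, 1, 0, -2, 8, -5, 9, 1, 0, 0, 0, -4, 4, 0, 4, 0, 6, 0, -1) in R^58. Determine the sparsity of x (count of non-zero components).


Non-zero positions: [0, 1, 4, 6, 10, 11, 16, 17, 18, 22, 26, 27, 28, 31, 32, 33, 35, 37, 40, 42, 43, 44, 45, 46, 50, 51, 53, 55, 57].
Sparsity = 29.

29


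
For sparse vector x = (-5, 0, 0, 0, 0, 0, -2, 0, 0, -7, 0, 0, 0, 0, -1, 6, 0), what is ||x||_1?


Non-zero entries: [(0, -5), (6, -2), (9, -7), (14, -1), (15, 6)]
Absolute values: [5, 2, 7, 1, 6]
||x||_1 = sum = 21.

21


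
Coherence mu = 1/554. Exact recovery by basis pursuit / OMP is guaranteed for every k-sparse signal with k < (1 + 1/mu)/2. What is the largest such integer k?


1/mu = 554.
1 + 1/mu = 555.
(1 + 1/mu)/2 = 277.5 is not an integer, so k_max = floor(277.5) = 277.

277


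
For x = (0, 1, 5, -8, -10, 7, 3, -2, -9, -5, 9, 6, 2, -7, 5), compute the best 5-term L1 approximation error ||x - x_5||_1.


Sorted |x_i| descending: [10, 9, 9, 8, 7, 7, 6, 5, 5, 5, 3, 2, 2, 1, 0]
Keep top 5: [10, 9, 9, 8, 7]
Tail entries: [7, 6, 5, 5, 5, 3, 2, 2, 1, 0]
L1 error = sum of tail = 36.

36


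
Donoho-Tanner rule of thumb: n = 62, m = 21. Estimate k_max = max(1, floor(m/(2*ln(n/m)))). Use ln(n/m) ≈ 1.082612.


n/m = 62/21.
ln(n/m) ≈ 1.082612.
2*ln(n/m) ≈ 2.165224.
m/(2*ln(n/m)) ≈ 21/2.165224 ≈ 9.6988.
floor = 9.
k_max = max(1, 9) = 9.

9


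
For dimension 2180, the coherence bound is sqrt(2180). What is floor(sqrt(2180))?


46^2 = 2116 <= 2180 < 2209 = 47^2, so 46 <= sqrt(2180) < 47.
floor(sqrt(2180)) = 46.

46


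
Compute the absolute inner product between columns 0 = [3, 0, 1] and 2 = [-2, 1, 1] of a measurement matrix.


Inner product: 3*-2 + 0*1 + 1*1
Products: [-6, 0, 1]
Sum = -5.
|dot| = 5.

5


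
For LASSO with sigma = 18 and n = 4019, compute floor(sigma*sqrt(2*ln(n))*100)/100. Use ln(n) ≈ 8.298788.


ln(4019) ≈ 8.298788.
2*ln(n) ≈ 16.597576.
sqrt(2*ln(n)) ≈ sqrt(16.597576) ≈ 4.074012.
lambda ≈ 18*4.074012 = 73.332216.
floor(lambda*100)/100 = 73.33.

73.33


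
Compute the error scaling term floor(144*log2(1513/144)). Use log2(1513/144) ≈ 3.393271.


log2(n/k) = log2(1513/144) ≈ 3.393271.
k*log2(n/k) ≈ 144*3.393271 = 488.631024.
floor(488.631024) = 488.

488


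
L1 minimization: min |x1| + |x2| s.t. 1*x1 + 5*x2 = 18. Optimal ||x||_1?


Axis intercepts:
  x1 = 18, x2 = 0: L1 = 18
  x1 = 0, x2 = 18/5: L1 = 18/5
x* = (0, 18/5)
||x*||_1 = 18/5.

18/5


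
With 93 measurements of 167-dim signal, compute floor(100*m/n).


100*m/n = 100*93/167 ≈ 55.6886.
floor = 55.

55


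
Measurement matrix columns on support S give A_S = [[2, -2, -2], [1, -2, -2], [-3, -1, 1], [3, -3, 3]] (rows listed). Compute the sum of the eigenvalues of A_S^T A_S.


Sum of eigenvalues of A_S^T A_S = trace(A_S^T A_S) = sum of squared column norms of A_S.
A_S^T A_S diagonal: [23, 18, 18].
trace = 23 + 18 + 18 = 59.

59


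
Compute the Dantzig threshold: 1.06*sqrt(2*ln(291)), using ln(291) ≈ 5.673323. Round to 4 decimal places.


ln(291) ≈ 5.673323.
2*ln(n) ≈ 11.346646.
sqrt(2*ln(n)) ≈ sqrt(11.346646) ≈ 3.368478.
threshold ≈ 1.06*3.368478 = 3.57058668 ≈ 3.5706.

3.5706


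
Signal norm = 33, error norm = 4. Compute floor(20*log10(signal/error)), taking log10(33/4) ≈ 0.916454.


||x||/||e|| = 33/4.
log10(33/4) ≈ 0.916454.
20*log10(||x||/||e||) ≈ 20*0.916454 = 18.32908.
floor(18.32908) = 18.

18


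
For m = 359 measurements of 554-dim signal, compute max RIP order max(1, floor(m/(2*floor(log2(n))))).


floor(log2(554)) = 9.
2*9 = 18.
m/(2*floor(log2(n))) = 359/18 ≈ 19.9444.
floor = 19.
k = max(1, 19) = 19.

19


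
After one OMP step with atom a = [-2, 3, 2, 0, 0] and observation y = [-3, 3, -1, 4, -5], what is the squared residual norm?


a^T a = 17.
a^T y = 13.
coeff = 13/17 = 13/17.
||r||^2 = 851/17.

851/17


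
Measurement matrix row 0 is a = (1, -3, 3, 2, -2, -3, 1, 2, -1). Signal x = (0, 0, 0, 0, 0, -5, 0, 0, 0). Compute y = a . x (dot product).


Non-zero terms: ['-3*-5']
Products: [15]
y = sum = 15.

15


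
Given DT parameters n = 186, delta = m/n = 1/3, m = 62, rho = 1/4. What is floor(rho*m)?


m = 1/3*186 = 62.
rho = 1/4.
rho*m = 1/4*62 = 15.5.
k = floor(15.5) = 15.

15


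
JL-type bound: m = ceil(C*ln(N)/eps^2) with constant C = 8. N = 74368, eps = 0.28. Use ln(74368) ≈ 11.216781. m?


ln(74368) ≈ 11.216781.
eps^2 = 0.28^2 = 0.0784.
C*ln(N)/eps^2 ≈ 8*11.216781/0.0784 ≈ 1144.5695.
m = ceil(1144.5695) = 1145.

1145


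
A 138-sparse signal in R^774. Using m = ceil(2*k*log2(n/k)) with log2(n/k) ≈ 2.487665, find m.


log2(n/k) = log2(774/138) ≈ 2.487665.
2*k*log2(n/k) ≈ 2*138*2.487665 = 686.59554.
m = ceil(686.59554) = 687.

687


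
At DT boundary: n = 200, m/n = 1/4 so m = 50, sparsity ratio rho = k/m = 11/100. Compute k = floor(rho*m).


m = 1/4*200 = 50.
rho = 11/100.
rho*m = 11/100*50 = 5.5.
k = floor(5.5) = 5.

5
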